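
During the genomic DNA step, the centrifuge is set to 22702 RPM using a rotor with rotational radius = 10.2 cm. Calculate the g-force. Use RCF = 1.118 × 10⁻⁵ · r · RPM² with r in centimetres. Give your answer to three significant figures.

RCF = 1.118 × 10⁻⁵ × r × N²
RCF = 1.118 × 10⁻⁵ × 10.2 × (22702)² = 1.118 × 10⁻⁵ × 10.2 × 515,380,804 ≈ 58,772 × g

58800 ×g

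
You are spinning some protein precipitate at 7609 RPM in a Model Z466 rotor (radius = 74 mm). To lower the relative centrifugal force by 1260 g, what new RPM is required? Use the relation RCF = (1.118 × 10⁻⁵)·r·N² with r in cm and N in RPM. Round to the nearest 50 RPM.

≈ 6550 RPM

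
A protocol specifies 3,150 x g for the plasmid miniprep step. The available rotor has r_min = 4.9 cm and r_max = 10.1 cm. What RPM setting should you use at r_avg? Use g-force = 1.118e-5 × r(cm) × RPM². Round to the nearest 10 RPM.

r_avg = (4.9 + 10.1) / 2 = 7.5 cm
3,150 = 1.118 × 10⁻⁵ × 7.5 × N²
N² = 3,150 / (8.385 × 10⁻⁵) = 37,567,084
N ≈ √37,567,084 ≈ 6,129.2

≈ 6130 RPM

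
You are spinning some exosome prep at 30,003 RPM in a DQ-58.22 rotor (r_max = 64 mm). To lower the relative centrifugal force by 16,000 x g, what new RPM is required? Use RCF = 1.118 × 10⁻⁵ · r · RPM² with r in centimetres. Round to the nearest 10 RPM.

r = 64 mm = 6.4 cm
Current RCF = 1.118 × 10⁻⁵ × 6.4 × (30003)² = 1.118 × 10⁻⁵ × 6.4 × 900,180,009 ≈ 64,409.7 × g
Target RCF = 64,409.7 − 16,000 = 48,409.7 × g
N² = 48,409.7 / (7.1552 × 10⁻⁵) = 676,566,693
N ≈ √676,566,693 ≈ 26,010.9

26010 RPM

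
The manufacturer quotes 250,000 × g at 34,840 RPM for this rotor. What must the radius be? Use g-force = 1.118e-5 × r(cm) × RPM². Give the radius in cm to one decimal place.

18.4 cm

250000 = 1.118 × 10⁻⁵ × r × (34840)²
r = 250000 / (1.118 × 10⁻⁵ × 1,213,825,600) = 250000 / 13570.57 ≈ 18.422 cm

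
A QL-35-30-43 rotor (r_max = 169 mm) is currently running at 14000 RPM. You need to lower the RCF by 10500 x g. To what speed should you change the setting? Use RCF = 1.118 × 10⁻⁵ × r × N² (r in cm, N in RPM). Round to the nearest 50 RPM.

r = 169 mm = 16.9 cm
Current RCF = 1.118 × 10⁻⁵ × 16.9 × (14000)² = 1.118 × 10⁻⁵ × 16.9 × 196,000,000 ≈ 37,032.6 × g
Target RCF = 37,032.6 − 10,500 = 26,532.6 × g
N² = 26,532.6 / (18.8942 × 10⁻⁵) = 140,427,221
N ≈ √140,427,221 ≈ 11,850.2

≈ 11850 RPM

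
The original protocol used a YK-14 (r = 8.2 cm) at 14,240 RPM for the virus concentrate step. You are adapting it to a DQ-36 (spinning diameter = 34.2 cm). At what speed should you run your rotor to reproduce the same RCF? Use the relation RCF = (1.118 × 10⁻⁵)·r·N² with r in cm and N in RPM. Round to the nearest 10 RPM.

≈ 9860 RPM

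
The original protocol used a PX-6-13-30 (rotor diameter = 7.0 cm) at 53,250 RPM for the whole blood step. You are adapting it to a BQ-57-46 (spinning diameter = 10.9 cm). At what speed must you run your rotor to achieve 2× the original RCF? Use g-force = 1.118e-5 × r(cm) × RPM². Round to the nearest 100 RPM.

Original rotor: r = 7.0 / 2 = 3.5 cm
RCF_original = 1.118 × 10⁻⁵ × 3.5 × (53250)² = 1.118 × 10⁻⁵ × 3.5 × 2,835,562,500 ≈ 110,955.6 × g
Target RCF = 2 × 110,955.6 ≈ 221,911.2 × g
Your rotor: r = 10.9 / 2 = 5.45 cm
221,911.2 = 1.118 × 10⁻⁵ × 5.45 × N²
N² = 221,911.2 / (6.0931 × 10⁻⁵) = 3,642,008,173
N ≈ √3,642,008,173 ≈ 60,349.1

≈ 60300 RPM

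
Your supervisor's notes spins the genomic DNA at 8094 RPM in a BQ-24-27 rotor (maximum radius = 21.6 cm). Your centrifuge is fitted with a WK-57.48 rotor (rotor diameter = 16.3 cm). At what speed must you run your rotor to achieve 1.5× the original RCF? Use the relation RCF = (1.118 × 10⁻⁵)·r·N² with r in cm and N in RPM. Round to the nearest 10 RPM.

≈ 16140 RPM

RCF_original = 1.118 × 10⁻⁵ × 21.6 × (8094)² = 1.118 × 10⁻⁵ × 21.6 × 65,512,836 ≈ 15,820.6 × g
Target RCF = 1.5 × 15,820.6 ≈ 23,730.9 × g
Your rotor: r = 16.3 / 2 = 8.15 cm
23,730.9 = 1.118 × 10⁻⁵ × 8.15 × N²
N² = 23,730.9 / (9.1117 × 10⁻⁵) = 260,444,264
N ≈ √260,444,264 ≈ 16,138.3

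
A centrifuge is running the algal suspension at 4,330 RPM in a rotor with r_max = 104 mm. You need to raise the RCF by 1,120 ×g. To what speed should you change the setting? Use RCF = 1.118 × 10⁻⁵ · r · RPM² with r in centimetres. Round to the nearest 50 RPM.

N₂ ≈ 5350 RPM

r = 104 mm = 10.4 cm
Current RCF = 1.118 × 10⁻⁵ × 10.4 × (4330)² = 1.118 × 10⁻⁵ × 10.4 × 18,748,900 ≈ 2,180 × g
Target RCF = 2,180 + 1,120 = 3,300 × g
N² = 3,300 / (11.6272 × 10⁻⁵) = 28,381,726
N ≈ √28,381,726 ≈ 5,327.5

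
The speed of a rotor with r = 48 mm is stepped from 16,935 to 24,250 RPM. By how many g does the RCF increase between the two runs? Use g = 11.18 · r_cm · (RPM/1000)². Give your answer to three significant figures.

16200 g

r = 48 mm = 4.8 cm
RCF₁ = 11.18 × 4.8 × (16.935)² = 11.18 × 4.8 × 286.794225 ≈ 15,390.5 × g
RCF₂ = 11.18 × 4.8 × (24.25)² = 11.18 × 4.8 × 588.0625 ≈ 31,557.8 × g
Increase = 31,557.8 − 15,390.5 = 16,167.3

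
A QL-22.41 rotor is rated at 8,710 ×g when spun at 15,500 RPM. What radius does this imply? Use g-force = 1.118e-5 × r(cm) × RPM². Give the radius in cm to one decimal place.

3.2 cm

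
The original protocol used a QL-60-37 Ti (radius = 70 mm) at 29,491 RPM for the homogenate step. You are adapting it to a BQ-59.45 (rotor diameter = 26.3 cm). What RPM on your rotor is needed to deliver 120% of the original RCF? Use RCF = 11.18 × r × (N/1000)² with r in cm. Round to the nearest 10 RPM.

≈ 23570 RPM

Original rotor: r = 70 mm = 7.0 cm
RCF_original = 11.18 × 7 × (29.491)² = 11.18 × 7 × 869.719081 ≈ 68,064.2 × g
Target RCF = 1.2 × 68,064.2 ≈ 81,677 × g
Your rotor: r = 26.3 / 2 = 13.15 cm
81,677 = 11.18 × 13.15 × (N/1000)²
(N/1000)² = 81,677 / 147.017 = 555.5616
N = 1000 × √555.5616 ≈ 23,570.4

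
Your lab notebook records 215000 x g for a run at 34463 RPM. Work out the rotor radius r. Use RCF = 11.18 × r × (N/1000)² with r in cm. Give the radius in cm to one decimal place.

16.2 cm

215000 = 11.18 × r × (34.463)²
r = 215000 / (11.18 × 1187.698369) = 215000 / 13278.47 ≈ 16.192 cm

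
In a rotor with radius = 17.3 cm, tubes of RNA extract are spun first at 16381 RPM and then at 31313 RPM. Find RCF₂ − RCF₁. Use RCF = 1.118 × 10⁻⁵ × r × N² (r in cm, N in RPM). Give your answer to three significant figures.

138000 ×g

RCF₁ = 1.118 × 10⁻⁵ × 17.3 × (16381)² = 1.118 × 10⁻⁵ × 17.3 × 268,337,161 ≈ 51,900.2 × g
RCF₂ = 1.118 × 10⁻⁵ × 17.3 × (31313)² = 1.118 × 10⁻⁵ × 17.3 × 980,503,969 ≈ 189,643.2 × g
Increase = 189,643.2 − 51,900.2 = 137,743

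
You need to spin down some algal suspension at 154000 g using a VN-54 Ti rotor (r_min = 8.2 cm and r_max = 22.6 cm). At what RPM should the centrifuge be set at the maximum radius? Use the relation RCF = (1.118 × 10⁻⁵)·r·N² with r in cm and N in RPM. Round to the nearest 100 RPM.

Use r_max = 22.6 cm.
RCF = 1.118 × 10⁻⁵ × r × N²
154,000 = 1.118 × 10⁻⁵ × 22.6 × N²
N² = 154,000 / (25.2668 × 10⁻⁵) = 609,495,464
N ≈ √609,495,464 ≈ 24,688.0

N ≈ 24700 RPM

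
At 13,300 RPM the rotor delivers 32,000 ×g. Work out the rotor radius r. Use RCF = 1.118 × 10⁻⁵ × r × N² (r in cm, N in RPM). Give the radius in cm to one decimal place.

32000 = 1.118 × 10⁻⁵ × r × (13300)²
r = 32000 / (1.118 × 10⁻⁵ × 176,890,000) = 32000 / 1977.63 ≈ 16.181 cm

r ≈ 16.2 cm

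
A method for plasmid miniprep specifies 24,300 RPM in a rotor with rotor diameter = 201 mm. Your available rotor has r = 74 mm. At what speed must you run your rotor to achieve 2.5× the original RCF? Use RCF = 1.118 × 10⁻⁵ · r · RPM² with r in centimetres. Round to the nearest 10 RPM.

Original rotor: r = 201 mm / 2 = 100.5 mm = 10.05 cm
RCF_original = 1.118 × 10⁻⁵ × 10.05 × (24300)² = 1.118 × 10⁻⁵ × 10.05 × 590,490,000 ≈ 66,346.9 × g
Target RCF = 2.5 × 66,346.9 ≈ 165,867.2 × g
Your rotor: r = 74 mm = 7.4 cm
165,867.2 = 1.118 × 10⁻⁵ × 7.4 × N²
N² = 165,867.2 / (8.2732 × 10⁻⁵) = 2,004,873,568
N ≈ √2,004,873,568 ≈ 44,775.8

≈ 44780 RPM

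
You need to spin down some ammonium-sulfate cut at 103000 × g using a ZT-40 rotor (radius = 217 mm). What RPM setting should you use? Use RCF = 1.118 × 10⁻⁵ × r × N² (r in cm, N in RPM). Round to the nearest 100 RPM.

N ≈ 20600 RPM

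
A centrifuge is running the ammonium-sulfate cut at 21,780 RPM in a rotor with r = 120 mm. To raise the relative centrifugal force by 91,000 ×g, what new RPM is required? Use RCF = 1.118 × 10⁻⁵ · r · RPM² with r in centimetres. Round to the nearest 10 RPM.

r = 120 mm = 12.0 cm
Current RCF = 1.118 × 10⁻⁵ × 12 × (21780)² = 1.118 × 10⁻⁵ × 12 × 474,368,400 ≈ 63,641.3 × g
Target RCF = 63,641.3 + 91,000 = 154,641.3 × g
N² = 154,641.3 / (13.416 × 10⁻⁵) = 1,152,663,238
N ≈ √1,152,663,238 ≈ 33,950.9

≈ 33950 RPM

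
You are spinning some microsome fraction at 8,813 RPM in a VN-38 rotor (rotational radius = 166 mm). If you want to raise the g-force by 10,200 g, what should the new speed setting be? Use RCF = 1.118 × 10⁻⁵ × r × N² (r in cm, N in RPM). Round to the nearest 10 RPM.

r = 166 mm = 16.6 cm
Current RCF = 1.118 × 10⁻⁵ × 16.6 × (8813)² = 1.118 × 10⁻⁵ × 16.6 × 77,668,969 ≈ 14,414.4 × g
Target RCF = 14,414.4 + 10,200 = 24,614.4 × g
N² = 24,614.4 / (18.5588 × 10⁻⁵) = 132,629,265
N ≈ √132,629,265 ≈ 11,516.5

11520 RPM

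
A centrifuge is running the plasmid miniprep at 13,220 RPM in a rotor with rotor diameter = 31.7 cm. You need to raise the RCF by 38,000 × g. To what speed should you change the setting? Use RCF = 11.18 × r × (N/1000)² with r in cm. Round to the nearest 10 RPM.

r = 31.7 / 2 = 15.85 cm
Current RCF = 11.18 × 15.85 × (13.22)² = 11.18 × 15.85 × 174.7684 ≈ 30,969.5 × g
Target RCF = 30,969.5 + 38,000 = 68,969.5 × g
(N/1000)² = 68,969.5 / 177.203 = 389.2118
N = 1000 × √389.2118 ≈ 19,728.5

19730 RPM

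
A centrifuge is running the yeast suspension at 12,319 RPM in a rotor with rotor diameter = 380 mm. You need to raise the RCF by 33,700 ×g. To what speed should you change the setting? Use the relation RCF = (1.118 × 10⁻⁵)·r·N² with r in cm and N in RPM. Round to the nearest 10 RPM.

≈ 17620 RPM

r = 380 mm / 2 = 190 mm = 19 cm
Current RCF = 1.118 × 10⁻⁵ × 19 × (12319)² = 1.118 × 10⁻⁵ × 19 × 151,757,761 ≈ 32,236.4 × g
Target RCF = 32,236.4 + 33,700 = 65,936.4 × g
N² = 65,936.4 / (21.242 × 10⁻⁵) = 310,405,800
N ≈ √310,405,800 ≈ 17,618.3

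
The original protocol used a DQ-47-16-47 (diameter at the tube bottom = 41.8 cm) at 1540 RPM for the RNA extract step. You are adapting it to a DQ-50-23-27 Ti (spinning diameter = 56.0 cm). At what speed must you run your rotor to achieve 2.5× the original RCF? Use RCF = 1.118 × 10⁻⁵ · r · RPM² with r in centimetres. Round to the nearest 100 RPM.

≈ 2100 RPM

Original rotor: r = 41.8 / 2 = 20.9 cm
RCF_original = 1.118 × 10⁻⁵ × 20.9 × (1540)² = 1.118 × 10⁻⁵ × 20.9 × 2,371,600 ≈ 554.2 × g
Target RCF = 2.5 × 554.2 ≈ 1,385.5 × g
Your rotor: r = 56.0 / 2 = 28 cm
1,385.5 = 1.118 × 10⁻⁵ × 28 × N²
N² = 1,385.5 / (31.304 × 10⁻⁵) = 4,425,952
N ≈ √4,425,952 ≈ 2,103.8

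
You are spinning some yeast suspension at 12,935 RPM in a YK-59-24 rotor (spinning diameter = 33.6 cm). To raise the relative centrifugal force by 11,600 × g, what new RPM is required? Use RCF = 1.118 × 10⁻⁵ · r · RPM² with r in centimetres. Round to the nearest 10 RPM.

N₂ ≈ 15140 RPM

r = 33.6 / 2 = 16.8 cm
Current RCF = 1.118 × 10⁻⁵ × 16.8 × (12935)² = 1.118 × 10⁻⁵ × 16.8 × 167,314,225 ≈ 31,425.6 × g
Target RCF = 31,425.6 + 11,600 = 43,025.6 × g
N² = 43,025.6 / (18.7824 × 10⁻⁵) = 229,074,027
N ≈ √229,074,027 ≈ 15,135.2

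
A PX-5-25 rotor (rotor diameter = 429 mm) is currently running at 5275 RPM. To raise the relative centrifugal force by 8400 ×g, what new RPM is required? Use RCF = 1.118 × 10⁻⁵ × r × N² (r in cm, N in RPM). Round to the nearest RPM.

r = 429 mm / 2 = 214.5 mm = 21.45 cm
Current RCF = 1.118 × 10⁻⁵ × 21.45 × (5275)² = 1.118 × 10⁻⁵ × 21.45 × 27,825,625 ≈ 6,672.9 × g
Target RCF = 6,672.9 + 8,400 = 15,072.9 × g
N² = 15,072.9 / (23.9811 × 10⁻⁵) = 62,853,247
N ≈ √62,853,247 ≈ 7,928.0

≈ 7928 RPM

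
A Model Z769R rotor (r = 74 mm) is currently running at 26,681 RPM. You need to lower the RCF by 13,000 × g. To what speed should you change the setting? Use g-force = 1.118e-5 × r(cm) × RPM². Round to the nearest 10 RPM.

≈ 23550 RPM

r = 74 mm = 7.4 cm
Current RCF = 1.118 × 10⁻⁵ × 7.4 × (26681)² = 1.118 × 10⁻⁵ × 7.4 × 711,875,761 ≈ 58,894.9 × g
Target RCF = 58,894.9 − 13,000 = 45,894.9 × g
N² = 45,894.9 / (8.2732 × 10⁻⁵) = 554,741,817
N ≈ √554,741,817 ≈ 23,553.0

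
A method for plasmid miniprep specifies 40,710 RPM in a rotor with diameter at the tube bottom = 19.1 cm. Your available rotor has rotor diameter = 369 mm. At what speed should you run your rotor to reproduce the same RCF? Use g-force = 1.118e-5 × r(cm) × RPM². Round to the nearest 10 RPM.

≈ 29290 RPM

Original rotor: r = 19.1 / 2 = 9.55 cm
RCF_original = 1.118 × 10⁻⁵ × 9.55 × (40710)² = 1.118 × 10⁻⁵ × 9.55 × 1,657,304,100 ≈ 176,948.7 × g
Your rotor: r = 369 mm / 2 = 184.5 mm = 18.45 cm
176,948.7 = 1.118 × 10⁻⁵ × 18.45 × N²
N² = 176,948.7 / (20.6271 × 10⁻⁵) = 857,845,747
N ≈ √857,845,747 ≈ 29,289.0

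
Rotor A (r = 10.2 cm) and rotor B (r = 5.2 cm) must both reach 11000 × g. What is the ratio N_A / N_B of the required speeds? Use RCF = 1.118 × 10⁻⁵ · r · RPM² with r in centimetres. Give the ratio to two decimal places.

0.71

At fixed RCF, N ∝ 1/√r, so N_A/N_B = √(r_B/r_A) = √(5.2/10.2) = √0.509804 = 0.7140.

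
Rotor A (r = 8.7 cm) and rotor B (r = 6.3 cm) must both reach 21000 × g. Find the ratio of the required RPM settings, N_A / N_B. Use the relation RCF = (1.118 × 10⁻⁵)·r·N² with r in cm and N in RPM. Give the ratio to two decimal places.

At fixed RCF, N ∝ 1/√r, so N_A/N_B = √(r_B/r_A) = √(6.3/8.7) = √0.724138 = 0.8510.

0.85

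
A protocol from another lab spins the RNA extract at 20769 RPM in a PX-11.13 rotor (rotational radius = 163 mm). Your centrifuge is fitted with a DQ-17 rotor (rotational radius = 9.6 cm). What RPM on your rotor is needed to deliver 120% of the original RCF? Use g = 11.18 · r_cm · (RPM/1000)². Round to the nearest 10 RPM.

29650 RPM

Original rotor: r = 163 mm = 16.3 cm
RCF_original = 11.18 × 16.3 × (20.769)² = 11.18 × 16.3 × 431.351361 ≈ 78,606.9 × g
Target RCF = 1.2 × 78,606.9 ≈ 94,328.3 × g
94,328.3 = 11.18 × 9.6 × (N/1000)²
(N/1000)² = 94,328.3 / 107.328 = 878.8788
N = 1000 × √878.8788 ≈ 29,645.9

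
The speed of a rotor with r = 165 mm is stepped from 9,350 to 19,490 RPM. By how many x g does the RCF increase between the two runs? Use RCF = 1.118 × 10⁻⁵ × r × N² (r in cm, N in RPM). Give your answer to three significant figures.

53900 x g

r = 165 mm = 16.5 cm
RCF₁ = 1.118 × 10⁻⁵ × 16.5 × (9350)² = 1.118 × 10⁻⁵ × 16.5 × 87,422,500 ≈ 16,126.8 × g
RCF₂ = 1.118 × 10⁻⁵ × 16.5 × (19490)² = 1.118 × 10⁻⁵ × 16.5 × 379,860,100 ≈ 70,072.8 × g
Increase = 70,072.8 − 16,126.8 = 53,946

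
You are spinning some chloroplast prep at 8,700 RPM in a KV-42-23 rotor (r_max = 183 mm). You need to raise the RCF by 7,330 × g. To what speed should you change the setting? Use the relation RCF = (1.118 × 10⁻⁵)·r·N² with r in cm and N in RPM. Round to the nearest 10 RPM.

r = 183 mm = 18.3 cm
Current RCF = 1.118 × 10⁻⁵ × 18.3 × (8700)² = 1.118 × 10⁻⁵ × 18.3 × 75,690,000 ≈ 15,485.7 × g
Target RCF = 15,485.7 + 7,330 = 22,815.7 × g
N² = 22,815.7 / (20.4594 × 10⁻⁵) = 111,516,956
N ≈ √111,516,956 ≈ 10,560.2

10560 RPM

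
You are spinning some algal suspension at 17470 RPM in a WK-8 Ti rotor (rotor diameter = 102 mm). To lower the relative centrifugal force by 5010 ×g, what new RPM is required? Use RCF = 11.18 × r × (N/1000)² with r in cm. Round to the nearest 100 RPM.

14700 RPM

r = 102 mm / 2 = 51 mm = 5.1 cm
Current RCF = 11.18 × 5.1 × (17.47)² = 11.18 × 5.1 × 305.2009 ≈ 17,401.9 × g
Target RCF = 17,401.9 − 5,010 = 12,391.9 × g
(N/1000)² = 12,391.9 / 57.018 = 217.3331
N = 1000 × √217.3331 ≈ 14,742.2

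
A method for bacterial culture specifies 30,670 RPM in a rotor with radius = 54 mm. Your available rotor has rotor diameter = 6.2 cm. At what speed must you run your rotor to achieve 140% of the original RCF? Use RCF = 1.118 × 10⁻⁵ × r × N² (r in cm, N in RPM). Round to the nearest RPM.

≈ 47895 RPM

Original rotor: r = 54 mm = 5.4 cm
RCF = 1.118 × 10⁻⁵ × r × N²
RCF_original = 1.118 × 10⁻⁵ × 5.4 × (30670)² = 1.118 × 10⁻⁵ × 5.4 × 940,648,900 ≈ 56,788.9 × g
Target RCF = 1.4 × 56,788.9 ≈ 79,504.5 × g
Your rotor: r = 6.2 / 2 = 3.1 cm
79,504.5 = 1.118 × 10⁻⁵ × 3.1 × N²
N² = 79,504.5 / (3.4658 × 10⁻⁵) = 2,293,972,532
N ≈ √2,293,972,532 ≈ 47,895.4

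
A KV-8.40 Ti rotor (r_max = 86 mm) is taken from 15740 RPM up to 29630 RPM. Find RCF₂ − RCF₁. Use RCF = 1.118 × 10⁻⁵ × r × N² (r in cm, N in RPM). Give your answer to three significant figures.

r = 86 mm = 8.6 cm
RCF₁ = 1.118 × 10⁻⁵ × 8.6 × (15740)² = 1.118 × 10⁻⁵ × 8.6 × 247,747,600 ≈ 23,820.4 × g
RCF₂ = 1.118 × 10⁻⁵ × 8.6 × (29630)² = 1.118 × 10⁻⁵ × 8.6 × 877,936,900 ≈ 84,411.9 × g
Increase = 84,411.9 − 23,820.4 = 60,591.5

≈ 60600 g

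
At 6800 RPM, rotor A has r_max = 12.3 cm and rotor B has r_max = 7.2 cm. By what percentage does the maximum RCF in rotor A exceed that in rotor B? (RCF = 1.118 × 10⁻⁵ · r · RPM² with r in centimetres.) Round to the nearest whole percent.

71%

At equal RPM, RCF scales linearly with r: ratio = 12.3 / 7.2 = 1.7083.
So rotor A delivers 70.8% more g-force.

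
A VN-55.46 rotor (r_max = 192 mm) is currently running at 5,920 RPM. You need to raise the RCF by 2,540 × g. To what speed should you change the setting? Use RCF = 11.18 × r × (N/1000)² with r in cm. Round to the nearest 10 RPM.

≈ 6850 RPM

r = 192 mm = 19.2 cm
Current RCF = 11.18 × 19.2 × (5.92)² = 11.18 × 19.2 × 35.0464 ≈ 7,522.9 × g
Target RCF = 7,522.9 + 2,540 = 10,062.9 × g
(N/1000)² = 10,062.9 / 214.656 = 46.87919
N = 1000 × √46.87919 ≈ 6,846.8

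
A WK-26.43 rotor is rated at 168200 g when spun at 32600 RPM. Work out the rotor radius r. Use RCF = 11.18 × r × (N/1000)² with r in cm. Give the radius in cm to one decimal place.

r ≈ 14.2 cm

RCF = 11.18 × r × (N/1000)²
168200 = 11.18 × r × (32.6)²
r = 168200 / (11.18 × 1062.76) = 168200 / 11881.66 ≈ 14.156 cm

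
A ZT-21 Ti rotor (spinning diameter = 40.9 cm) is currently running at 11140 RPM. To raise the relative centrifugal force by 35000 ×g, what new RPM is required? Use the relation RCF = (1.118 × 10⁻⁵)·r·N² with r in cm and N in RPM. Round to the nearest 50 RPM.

N₂ ≈ 16650 RPM

r = 40.9 / 2 = 20.45 cm
Current RCF = 1.118 × 10⁻⁵ × 20.45 × (11140)² = 1.118 × 10⁻⁵ × 20.45 × 124,099,600 ≈ 28,373 × g
Target RCF = 28,373 + 35,000 = 63,373 × g
N² = 63,373 / (22.8631 × 10⁻⁵) = 277,184,634
N ≈ √277,184,634 ≈ 16,648.9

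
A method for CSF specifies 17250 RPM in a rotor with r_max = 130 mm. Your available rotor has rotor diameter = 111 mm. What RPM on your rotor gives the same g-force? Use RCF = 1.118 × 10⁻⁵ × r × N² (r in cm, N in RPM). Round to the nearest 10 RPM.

26400 RPM

Original rotor: r = 130 mm = 13.0 cm
RCF_original = 1.118 × 10⁻⁵ × 13 × (17250)² = 1.118 × 10⁻⁵ × 13 × 297,562,500 ≈ 43,247.7 × g
Your rotor: r = 111 mm / 2 = 55.5 mm = 5.55 cm
43,247.7 = 1.118 × 10⁻⁵ × 5.55 × N²
N² = 43,247.7 / (6.2049 × 10⁻⁵) = 696,992,699
N ≈ √696,992,699 ≈ 26,400.6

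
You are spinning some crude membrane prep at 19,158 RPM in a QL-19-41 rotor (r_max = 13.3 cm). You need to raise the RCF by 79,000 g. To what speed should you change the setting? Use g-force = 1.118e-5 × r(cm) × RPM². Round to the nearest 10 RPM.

Current RCF = 1.118 × 10⁻⁵ × 13.3 × (19158)² = 1.118 × 10⁻⁵ × 13.3 × 367,028,964 ≈ 54,575 × g
Target RCF = 54,575 + 79,000 = 133,575 × g
N² = 133,575 / (14.8694 × 10⁻⁵) = 898,321,385
N ≈ √898,321,385 ≈ 29,972.0

29970 RPM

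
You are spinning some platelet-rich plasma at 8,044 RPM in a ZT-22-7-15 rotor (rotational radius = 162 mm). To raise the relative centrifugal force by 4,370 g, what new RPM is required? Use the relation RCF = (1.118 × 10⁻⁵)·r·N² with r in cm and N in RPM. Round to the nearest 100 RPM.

r = 162 mm = 16.2 cm
Current RCF = 1.118 × 10⁻⁵ × 16.2 × (8044)² = 1.118 × 10⁻⁵ × 16.2 × 64,705,936 ≈ 11,719.3 × g
Target RCF = 11,719.3 + 4,370 = 16,089.3 × g
N² = 16,089.3 / (18.1116 × 10⁻⁵) = 88,834,228
N ≈ √88,834,228 ≈ 9,425.2

≈ 9400 RPM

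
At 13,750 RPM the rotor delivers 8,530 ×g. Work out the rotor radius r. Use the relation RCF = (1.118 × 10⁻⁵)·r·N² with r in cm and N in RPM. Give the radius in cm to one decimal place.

RCF = 1.118 × 10⁻⁵ × r × N²
8530 = 1.118 × 10⁻⁵ × r × (13750)²
r = 8530 / (1.118 × 10⁻⁵ × 189,062,500) = 8530 / 2113.719 ≈ 4.036 cm

≈ 4.0 cm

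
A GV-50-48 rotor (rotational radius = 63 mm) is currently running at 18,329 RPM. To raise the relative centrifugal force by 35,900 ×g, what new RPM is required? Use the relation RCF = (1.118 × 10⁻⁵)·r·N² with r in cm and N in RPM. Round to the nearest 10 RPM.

≈ 29080 RPM

r = 63 mm = 6.3 cm
Current RCF = 1.118 × 10⁻⁵ × 6.3 × (18329)² = 1.118 × 10⁻⁵ × 6.3 × 335,952,241 ≈ 23,662.5 × g
Target RCF = 23,662.5 + 35,900 = 59,562.5 × g
N² = 59,562.5 / (7.0434 × 10⁻⁵) = 845,649,828
N ≈ √845,649,828 ≈ 29,080.1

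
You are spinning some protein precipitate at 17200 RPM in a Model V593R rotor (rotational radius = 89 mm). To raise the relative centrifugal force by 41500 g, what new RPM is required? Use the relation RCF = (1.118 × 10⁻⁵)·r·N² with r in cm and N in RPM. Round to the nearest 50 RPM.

r = 89 mm = 8.9 cm
Current RCF = 1.118 × 10⁻⁵ × 8.9 × (17200)² = 1.118 × 10⁻⁵ × 8.9 × 295,840,000 ≈ 29,436.7 × g
Target RCF = 29,436.7 + 41,500 = 70,936.7 × g
N² = 70,936.7 / (9.9502 × 10⁻⁵) = 712,917,328
N ≈ √712,917,328 ≈ 26,700.5

≈ 26700 RPM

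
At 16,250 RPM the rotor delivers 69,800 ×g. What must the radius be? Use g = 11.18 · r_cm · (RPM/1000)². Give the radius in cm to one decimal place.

≈ 23.6 cm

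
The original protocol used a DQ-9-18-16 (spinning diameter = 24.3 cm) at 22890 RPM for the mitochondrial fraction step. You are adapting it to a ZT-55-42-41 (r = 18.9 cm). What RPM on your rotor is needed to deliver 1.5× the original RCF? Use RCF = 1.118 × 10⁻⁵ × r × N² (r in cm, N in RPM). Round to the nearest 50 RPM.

Original rotor: r = 24.3 / 2 = 12.15 cm
RCF_original = 1.118 × 10⁻⁵ × 12.15 × (22890)² = 1.118 × 10⁻⁵ × 12.15 × 523,952,100 ≈ 71,172.1 × g
Target RCF = 1.5 × 71,172.1 ≈ 106,758.2 × g
106,758.2 = 1.118 × 10⁻⁵ × 18.9 × N²
N² = 106,758.2 / (21.1302 × 10⁻⁵) = 505,239,894
N ≈ √505,239,894 ≈ 22,477.5

≈ 22500 RPM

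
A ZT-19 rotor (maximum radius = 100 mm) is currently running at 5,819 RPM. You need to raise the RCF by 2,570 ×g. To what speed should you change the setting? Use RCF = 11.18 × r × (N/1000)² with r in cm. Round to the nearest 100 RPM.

r = 100 mm = 10.0 cm
Current RCF = 11.18 × 10 × (5.819)² = 11.18 × 10 × 33.860761 ≈ 3,785.6 × g
Target RCF = 3,785.6 + 2,570 = 6,355.6 × g
(N/1000)² = 6,355.6 / 111.8 = 56.84794
N = 1000 × √56.84794 ≈ 7,539.8

7500 RPM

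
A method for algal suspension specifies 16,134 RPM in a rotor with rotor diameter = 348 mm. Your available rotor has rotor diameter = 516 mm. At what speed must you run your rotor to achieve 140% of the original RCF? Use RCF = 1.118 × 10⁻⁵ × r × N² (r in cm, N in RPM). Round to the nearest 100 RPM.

Original rotor: r = 348 mm / 2 = 174 mm = 17.4 cm
RCF_original = 1.118 × 10⁻⁵ × 17.4 × (16134)² = 1.118 × 10⁻⁵ × 17.4 × 260,305,956 ≈ 50,637.8 × g
Target RCF = 1.4 × 50,637.8 ≈ 70,892.9 × g
Your rotor: r = 516 mm / 2 = 258 mm = 25.8 cm
70,892.9 = 1.118 × 10⁻⁵ × 25.8 × N²
N² = 70,892.9 / (28.8444 × 10⁻⁵) = 245,776,997
N ≈ √245,776,997 ≈ 15,677.3

≈ 15700 RPM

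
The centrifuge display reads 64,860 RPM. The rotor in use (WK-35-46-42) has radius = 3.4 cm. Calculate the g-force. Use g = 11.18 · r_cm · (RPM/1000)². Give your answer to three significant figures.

RCF ≈ 160000 ×g

RCF = 11.18 × 3.4 × (64.86)² = 11.18 × 3.4 × 4,206.8196 ≈ 159,909.6 × g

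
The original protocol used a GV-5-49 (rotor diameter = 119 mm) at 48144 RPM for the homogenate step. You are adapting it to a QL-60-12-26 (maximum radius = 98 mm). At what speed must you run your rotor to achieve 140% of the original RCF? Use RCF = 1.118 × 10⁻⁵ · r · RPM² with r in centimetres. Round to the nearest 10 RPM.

Original rotor: r = 119 mm / 2 = 59.5 mm = 5.95 cm
RCF = 1.118 × 10⁻⁵ × r × N²
RCF_original = 1.118 × 10⁻⁵ × 5.95 × (48144)² = 1.118 × 10⁻⁵ × 5.95 × 2,317,844,736 ≈ 154,185.3 × g
Target RCF = 1.4 × 154,185.3 ≈ 215,859.4 × g
Your rotor: r = 98 mm = 9.8 cm
215,859.4 = 1.118 × 10⁻⁵ × 9.8 × N²
N² = 215,859.4 / (10.9564 × 10⁻⁵) = 1,970,167,208
N ≈ √1,970,167,208 ≈ 44,386.6

44390 RPM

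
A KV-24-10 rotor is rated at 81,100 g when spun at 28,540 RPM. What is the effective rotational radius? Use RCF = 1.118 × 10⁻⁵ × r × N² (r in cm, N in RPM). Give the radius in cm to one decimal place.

81100 = 1.118 × 10⁻⁵ × r × (28540)²
r = 81100 / (1.118 × 10⁻⁵ × 814,531,600) = 81100 / 9106.463 ≈ 8.906 cm

8.9 cm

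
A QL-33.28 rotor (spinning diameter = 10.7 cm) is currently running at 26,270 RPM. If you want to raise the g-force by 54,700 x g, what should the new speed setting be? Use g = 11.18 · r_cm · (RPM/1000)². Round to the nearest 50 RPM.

N₂ ≈ 40050 RPM

r = 10.7 / 2 = 5.35 cm
Current RCF = 11.18 × 5.35 × (26.27)² = 11.18 × 5.35 × 690.1129 ≈ 41,277.7 × g
Target RCF = 41,277.7 + 54,700 = 95,977.7 × g
(N/1000)² = 95,977.7 / 59.813 = 1604.629
N = 1000 × √1604.629 ≈ 40,057.8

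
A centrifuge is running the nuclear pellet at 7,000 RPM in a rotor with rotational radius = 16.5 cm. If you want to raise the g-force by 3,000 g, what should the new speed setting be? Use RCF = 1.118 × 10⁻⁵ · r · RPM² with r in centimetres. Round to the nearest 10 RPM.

Current RCF = 1.118 × 10⁻⁵ × 16.5 × (7000)² = 1.118 × 10⁻⁵ × 16.5 × 49,000,000 ≈ 9,039 × g
Target RCF = 9,039 + 3,000 = 12,039 × g
N² = 12,039 / (18.447 × 10⁻⁵) = 65,262,644
N ≈ √65,262,644 ≈ 8,078.5

N₂ ≈ 8080 RPM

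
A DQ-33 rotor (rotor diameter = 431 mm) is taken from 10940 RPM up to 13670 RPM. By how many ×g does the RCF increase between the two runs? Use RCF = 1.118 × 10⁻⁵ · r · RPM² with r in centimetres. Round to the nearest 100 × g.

r = 431 mm / 2 = 215.5 mm = 21.55 cm
RCF₁ = 1.118 × 10⁻⁵ × 21.55 × (10940)² = 1.118 × 10⁻⁵ × 21.55 × 119,683,600 ≈ 28,835.3 × g
RCF₂ = 1.118 × 10⁻⁵ × 21.55 × (13670)² = 1.118 × 10⁻⁵ × 21.55 × 186,868,900 ≈ 45,022.1 × g
Increase = 45,022.1 − 28,835.3 = 16,186.8

≈ 16200 ×g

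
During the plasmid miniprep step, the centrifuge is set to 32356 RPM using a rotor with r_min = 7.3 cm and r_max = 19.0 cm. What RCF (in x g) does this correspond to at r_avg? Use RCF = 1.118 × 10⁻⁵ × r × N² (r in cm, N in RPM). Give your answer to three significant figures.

r_avg = (7.3 + 19.0) / 2 = 13.15 cm
RCF = 1.118 × 10⁻⁵ × 13.15 × (32356)² = 1.118 × 10⁻⁵ × 13.15 × 1,046,910,736 ≈ 153,913.7 × g

RCF ≈ 154000 x g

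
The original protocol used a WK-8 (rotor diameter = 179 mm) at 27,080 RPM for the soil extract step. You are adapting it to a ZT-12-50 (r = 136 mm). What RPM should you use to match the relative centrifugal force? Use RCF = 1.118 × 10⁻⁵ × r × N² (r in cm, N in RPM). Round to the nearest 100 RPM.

Original rotor: r = 179 mm / 2 = 89.5 mm = 8.95 cm
RCF_original = 1.118 × 10⁻⁵ × 8.95 × (27080)² = 1.118 × 10⁻⁵ × 8.95 × 733,326,400 ≈ 73,377.4 × g
Your rotor: r = 136 mm = 13.6 cm
73,377.4 = 1.118 × 10⁻⁵ × 13.6 × N²
N² = 73,377.4 / (15.2048 × 10⁻⁵) = 482,593,655
N ≈ √482,593,655 ≈ 21,968.0

≈ 22000 RPM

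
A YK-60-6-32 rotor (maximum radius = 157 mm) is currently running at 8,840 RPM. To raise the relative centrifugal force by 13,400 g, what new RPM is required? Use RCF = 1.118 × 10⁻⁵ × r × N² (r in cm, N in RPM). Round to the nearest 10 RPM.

r = 157 mm = 15.7 cm
Current RCF = 1.118 × 10⁻⁵ × 15.7 × (8840)² = 1.118 × 10⁻⁵ × 15.7 × 78,145,600 ≈ 13,716.6 × g
Target RCF = 13,716.6 + 13,400 = 27,116.6 × g
N² = 27,116.6 / (17.5526 × 10⁻⁵) = 154,487,654
N ≈ √154,487,654 ≈ 12,429.3

≈ 12430 RPM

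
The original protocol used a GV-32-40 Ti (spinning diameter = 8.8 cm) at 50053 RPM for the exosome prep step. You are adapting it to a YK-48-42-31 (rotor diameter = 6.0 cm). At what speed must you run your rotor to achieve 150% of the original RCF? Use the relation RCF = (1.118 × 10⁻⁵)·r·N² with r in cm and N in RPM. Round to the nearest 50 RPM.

Original rotor: r = 8.8 / 2 = 4.4 cm
RCF_original = 1.118 × 10⁻⁵ × 4.4 × (50053)² = 1.118 × 10⁻⁵ × 4.4 × 2,505,302,809 ≈ 123,240.9 × g
Target RCF = 1.5 × 123,240.9 ≈ 184,861.3 × g
Your rotor: r = 6.0 / 2 = 3 cm
184,861.3 = 1.118 × 10⁻⁵ × 3 × N²
N² = 184,861.3 / (3.354 × 10⁻⁵) = 5,511,666,667
N ≈ √5,511,666,667 ≈ 74,240.6

≈ 74250 RPM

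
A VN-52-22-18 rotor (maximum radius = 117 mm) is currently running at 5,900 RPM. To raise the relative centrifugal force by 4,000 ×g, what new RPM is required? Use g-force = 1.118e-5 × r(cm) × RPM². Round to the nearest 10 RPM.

r = 117 mm = 11.7 cm
Current RCF = 1.118 × 10⁻⁵ × 11.7 × (5900)² = 1.118 × 10⁻⁵ × 11.7 × 34,810,000 ≈ 4,553.4 × g
Target RCF = 4,553.4 + 4,000 = 8,553.4 × g
N² = 8,553.4 / (13.0806 × 10⁻⁵) = 65,389,967
N ≈ √65,389,967 ≈ 8,086.4

≈ 8090 RPM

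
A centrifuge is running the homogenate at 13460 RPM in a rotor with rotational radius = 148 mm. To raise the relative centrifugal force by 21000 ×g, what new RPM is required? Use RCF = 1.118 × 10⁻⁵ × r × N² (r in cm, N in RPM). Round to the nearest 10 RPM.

17550 RPM

r = 148 mm = 14.8 cm
Current RCF = 1.118 × 10⁻⁵ × 14.8 × (13460)² = 1.118 × 10⁻⁵ × 14.8 × 181,171,600 ≈ 29,977.4 × g
Target RCF = 29,977.4 + 21,000 = 50,977.4 × g
N² = 50,977.4 / (16.5464 × 10⁻⁵) = 308,087,560
N ≈ √308,087,560 ≈ 17,552.4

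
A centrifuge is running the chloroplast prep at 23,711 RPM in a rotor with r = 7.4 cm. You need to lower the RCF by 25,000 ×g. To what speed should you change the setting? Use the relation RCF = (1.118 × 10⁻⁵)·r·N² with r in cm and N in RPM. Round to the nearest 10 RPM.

16130 RPM

Current RCF = 1.118 × 10⁻⁵ × 7.4 × (23711)² = 1.118 × 10⁻⁵ × 7.4 × 562,211,521 ≈ 46,512.9 × g
Target RCF = 46,512.9 − 25,000 = 21,512.9 × g
N² = 21,512.9 / (8.2732 × 10⁻⁵) = 260,031,185
N ≈ √260,031,185 ≈ 16,125.5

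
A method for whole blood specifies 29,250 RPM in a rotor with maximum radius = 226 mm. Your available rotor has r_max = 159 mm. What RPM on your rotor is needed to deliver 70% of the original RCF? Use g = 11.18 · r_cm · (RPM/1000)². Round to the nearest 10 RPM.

29180 RPM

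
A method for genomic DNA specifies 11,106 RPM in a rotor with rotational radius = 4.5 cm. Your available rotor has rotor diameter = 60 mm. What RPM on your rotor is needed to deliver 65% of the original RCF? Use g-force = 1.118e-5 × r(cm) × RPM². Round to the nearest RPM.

10966 RPM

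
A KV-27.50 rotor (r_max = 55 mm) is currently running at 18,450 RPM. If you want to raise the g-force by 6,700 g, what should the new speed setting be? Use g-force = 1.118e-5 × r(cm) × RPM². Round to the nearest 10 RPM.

r = 55 mm = 5.5 cm
Current RCF = 1.118 × 10⁻⁵ × 5.5 × (18450)² = 1.118 × 10⁻⁵ × 5.5 × 340,402,500 ≈ 20,931.3 × g
Target RCF = 20,931.3 + 6,700 = 27,631.3 × g
N² = 27,631.3 / (6.149 × 10⁻⁵) = 449,362,498
N ≈ √449,362,498 ≈ 21,198.2

N₂ ≈ 21200 RPM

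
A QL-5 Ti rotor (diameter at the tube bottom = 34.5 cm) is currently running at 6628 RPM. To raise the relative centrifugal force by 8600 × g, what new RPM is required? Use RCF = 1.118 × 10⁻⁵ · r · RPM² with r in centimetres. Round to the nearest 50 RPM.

N₂ ≈ 9400 RPM

r = 34.5 / 2 = 17.25 cm
Current RCF = 1.118 × 10⁻⁵ × 17.25 × (6628)² = 1.118 × 10⁻⁵ × 17.25 × 43,930,384 ≈ 8,472.2 × g
Target RCF = 8,472.2 + 8,600 = 17,072.2 × g
N² = 17,072.2 / (19.2855 × 10⁻⁵) = 88,523,502
N ≈ √88,523,502 ≈ 9,408.7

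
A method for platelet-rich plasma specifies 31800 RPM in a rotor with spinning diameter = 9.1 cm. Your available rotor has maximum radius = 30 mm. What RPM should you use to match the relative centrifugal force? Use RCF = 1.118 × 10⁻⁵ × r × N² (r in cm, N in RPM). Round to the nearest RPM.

39163 RPM

Original rotor: r = 9.1 / 2 = 4.55 cm
RCF_original = 1.118 × 10⁻⁵ × 4.55 × (31800)² = 1.118 × 10⁻⁵ × 4.55 × 1,011,240,000 ≈ 51,440.8 × g
Your rotor: r = 30 mm = 3.0 cm
51,440.8 = 1.118 × 10⁻⁵ × 3 × N²
N² = 51,440.8 / (3.354 × 10⁻⁵) = 1,533,714,967
N ≈ √1,533,714,967 ≈ 39,162.7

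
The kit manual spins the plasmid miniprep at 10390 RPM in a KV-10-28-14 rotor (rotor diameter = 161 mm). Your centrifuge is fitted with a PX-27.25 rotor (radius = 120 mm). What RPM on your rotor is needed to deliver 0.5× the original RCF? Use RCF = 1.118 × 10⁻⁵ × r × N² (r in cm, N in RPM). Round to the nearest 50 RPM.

Original rotor: r = 161 mm / 2 = 80.5 mm = 8.05 cm
RCF_original = 1.118 × 10⁻⁵ × 8.05 × (10390)² = 1.118 × 10⁻⁵ × 8.05 × 107,952,100 ≈ 9,715.6 × g
Target RCF = 0.5 × 9,715.6 ≈ 4,857.8 × g
Your rotor: r = 120 mm = 12.0 cm
4,857.8 = 1.118 × 10⁻⁵ × 12 × N²
N² = 4,857.8 / (13.416 × 10⁻⁵) = 36,209,004
N ≈ √36,209,004 ≈ 6,017.4

6000 RPM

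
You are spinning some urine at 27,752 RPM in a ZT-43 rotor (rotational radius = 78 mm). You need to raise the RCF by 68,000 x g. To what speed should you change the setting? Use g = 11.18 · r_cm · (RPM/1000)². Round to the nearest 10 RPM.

r = 78 mm = 7.8 cm
Current RCF = 11.18 × 7.8 × (27.752)² = 11.18 × 7.8 × 770.173504 ≈ 67,162.2 × g
Target RCF = 67,162.2 + 68,000 = 135,162.2 × g
(N/1000)² = 135,162.2 / 87.204 = 1549.954
N = 1000 × √1549.954 ≈ 39,369.5

39370 RPM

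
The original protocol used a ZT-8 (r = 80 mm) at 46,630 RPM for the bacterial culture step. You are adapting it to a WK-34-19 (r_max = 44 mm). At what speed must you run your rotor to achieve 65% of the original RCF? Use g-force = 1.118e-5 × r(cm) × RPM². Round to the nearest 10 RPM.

Original rotor: r = 80 mm = 8.0 cm
RCF_original = 1.118 × 10⁻⁵ × 8 × (46630)² = 1.118 × 10⁻⁵ × 8 × 2,174,356,900 ≈ 194,474.5 × g
Target RCF = 0.65 × 194,474.5 ≈ 126,408.4 × g
Your rotor: r = 44 mm = 4.4 cm
126,408.4 = 1.118 × 10⁻⁵ × 4.4 × N²
N² = 126,408.4 / (4.9192 × 10⁻⁵) = 2,569,694,259
N ≈ √2,569,694,259 ≈ 50,692.2

50690 RPM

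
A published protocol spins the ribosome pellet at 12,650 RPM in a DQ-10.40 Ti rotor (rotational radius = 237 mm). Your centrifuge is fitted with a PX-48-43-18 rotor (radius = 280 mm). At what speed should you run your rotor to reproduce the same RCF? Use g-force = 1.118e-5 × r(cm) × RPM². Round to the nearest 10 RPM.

≈ 11640 RPM

Original rotor: r = 237 mm = 23.7 cm
RCF = 1.118 × 10⁻⁵ × r × N²
RCF_original = 1.118 × 10⁻⁵ × 23.7 × (12650)² = 1.118 × 10⁻⁵ × 23.7 × 160,022,500 ≈ 42,400.5 × g
Your rotor: r = 280 mm = 28.0 cm
42,400.5 = 1.118 × 10⁻⁵ × 28 × N²
N² = 42,400.5 / (31.304 × 10⁻⁵) = 135,447,547
N ≈ √135,447,547 ≈ 11,638.2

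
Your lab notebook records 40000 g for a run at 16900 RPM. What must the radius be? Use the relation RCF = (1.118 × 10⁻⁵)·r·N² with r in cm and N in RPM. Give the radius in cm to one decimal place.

r ≈ 12.5 cm

40000 = 1.118 × 10⁻⁵ × r × (16900)²
r = 40000 / (1.118 × 10⁻⁵ × 285,610,000) = 40000 / 3193.12 ≈ 12.527 cm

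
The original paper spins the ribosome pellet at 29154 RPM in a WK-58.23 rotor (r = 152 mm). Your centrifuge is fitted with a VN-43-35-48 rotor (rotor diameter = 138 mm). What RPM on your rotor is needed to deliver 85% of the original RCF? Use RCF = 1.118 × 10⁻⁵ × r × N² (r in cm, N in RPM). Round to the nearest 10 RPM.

≈ 39890 RPM

Original rotor: r = 152 mm = 15.2 cm
RCF_original = 1.118 × 10⁻⁵ × 15.2 × (29154)² = 1.118 × 10⁻⁵ × 15.2 × 849,955,716 ≈ 144,438.1 × g
Target RCF = 0.85 × 144,438.1 ≈ 122,772.4 × g
Your rotor: r = 138 mm / 2 = 69 mm = 6.9 cm
122,772.4 = 1.118 × 10⁻⁵ × 6.9 × N²
N² = 122,772.4 / (7.7142 × 10⁻⁵) = 1,591,511,758
N ≈ √1,591,511,758 ≈ 39,893.8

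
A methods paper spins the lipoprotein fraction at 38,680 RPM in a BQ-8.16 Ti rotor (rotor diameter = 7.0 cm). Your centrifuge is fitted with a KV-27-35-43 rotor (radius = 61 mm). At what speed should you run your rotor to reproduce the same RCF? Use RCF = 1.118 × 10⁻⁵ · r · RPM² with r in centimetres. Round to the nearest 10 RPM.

≈ 29300 RPM

Original rotor: r = 7.0 / 2 = 3.5 cm
RCF_original = 1.118 × 10⁻⁵ × 3.5 × (38680)² = 1.118 × 10⁻⁵ × 3.5 × 1,496,142,400 ≈ 58,544.1 × g
Your rotor: r = 61 mm = 6.1 cm
58,544.1 = 1.118 × 10⁻⁵ × 6.1 × N²
N² = 58,544.1 / (6.8198 × 10⁻⁵) = 858,443,063
N ≈ √858,443,063 ≈ 29,299.2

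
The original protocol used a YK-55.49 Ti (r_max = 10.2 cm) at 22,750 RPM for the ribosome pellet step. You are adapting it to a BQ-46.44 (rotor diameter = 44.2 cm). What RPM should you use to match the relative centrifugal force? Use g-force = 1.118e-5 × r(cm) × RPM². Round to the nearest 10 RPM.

RCF = 1.118 × 10⁻⁵ × r × N²
RCF_original = 1.118 × 10⁻⁵ × 10.2 × (22750)² = 1.118 × 10⁻⁵ × 10.2 × 517,562,500 ≈ 59,020.8 × g
Your rotor: r = 44.2 / 2 = 22.1 cm
59,020.8 = 1.118 × 10⁻⁵ × 22.1 × N²
N² = 59,020.8 / (24.7078 × 10⁻⁵) = 238,875,173
N ≈ √238,875,173 ≈ 15,455.6

≈ 15460 RPM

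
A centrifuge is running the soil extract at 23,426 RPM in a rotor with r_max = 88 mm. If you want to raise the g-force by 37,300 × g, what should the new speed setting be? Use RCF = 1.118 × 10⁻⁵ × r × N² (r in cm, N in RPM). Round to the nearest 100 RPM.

≈ 30500 RPM

r = 88 mm = 8.8 cm
Current RCF = 1.118 × 10⁻⁵ × 8.8 × (23426)² = 1.118 × 10⁻⁵ × 8.8 × 548,777,476 ≈ 53,990.9 × g
Target RCF = 53,990.9 + 37,300 = 91,290.9 × g
N² = 91,290.9 / (9.8384 × 10⁻⁵) = 927,903,927
N ≈ √927,903,927 ≈ 30,461.5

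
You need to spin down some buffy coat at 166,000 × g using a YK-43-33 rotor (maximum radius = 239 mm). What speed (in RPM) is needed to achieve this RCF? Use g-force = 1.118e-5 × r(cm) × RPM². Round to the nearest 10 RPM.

N ≈ 24920 RPM

r = 239 mm = 23.9 cm
166,000 = 1.118 × 10⁻⁵ × 23.9 × N²
N² = 166,000 / (26.7202 × 10⁻⁵) = 621,252,835
N ≈ √621,252,835 ≈ 24,924.9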